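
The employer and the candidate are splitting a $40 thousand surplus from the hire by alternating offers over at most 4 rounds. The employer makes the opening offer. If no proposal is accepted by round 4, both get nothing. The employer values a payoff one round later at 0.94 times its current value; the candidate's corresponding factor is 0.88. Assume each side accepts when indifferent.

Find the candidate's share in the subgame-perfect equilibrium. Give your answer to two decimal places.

Round 4 (the candidate proposes): rejection yields 0 for the employer; the candidate offers 0 and keeps 40.
Round 3 (the employer proposes): the candidate can get 40 next round, worth 0.88 × 40 = 35.2 now; the employer offers that and keeps 4.8.
Round 2 (the candidate proposes): the employer can get 4.8 next round, worth 0.94 × 4.8 = 4.512 now. The candidate offers 4.512 and keeps 40 − 4.512 = 35.488.
Round 1 (the employer proposes): the candidate can get 35.488 next round, worth 0.88 × 35.488 = 31.22944 now, so the employer offers 31.22944, keeping 8.77056.

31.23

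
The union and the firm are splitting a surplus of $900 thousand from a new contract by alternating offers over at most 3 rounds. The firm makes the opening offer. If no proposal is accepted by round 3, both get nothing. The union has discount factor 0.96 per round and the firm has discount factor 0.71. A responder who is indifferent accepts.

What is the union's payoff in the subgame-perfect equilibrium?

250.56

Round 3 (the firm proposes): rejection yields 0 for the union; the firm offers 0 and keeps 900.
Round 2 (the union proposes): the firm can get 900 next round, worth 0.71 × 900 = 639 now; the union offers that and keeps 261.
Round 1 (the firm proposes): the union can get 261 next round, worth 0.96 × 261 = 250.56 now, so the firm offers 250.56, keeping 649.44.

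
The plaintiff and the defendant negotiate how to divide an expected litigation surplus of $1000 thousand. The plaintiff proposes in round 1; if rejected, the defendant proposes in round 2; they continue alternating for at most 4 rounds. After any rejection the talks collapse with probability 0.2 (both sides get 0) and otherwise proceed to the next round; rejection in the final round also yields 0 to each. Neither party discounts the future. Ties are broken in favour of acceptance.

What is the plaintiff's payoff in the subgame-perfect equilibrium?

328

By backward induction:
Round 4 (the defendant proposes): rejection yields 0 for the plaintiff; the defendant offers 0 and keeps 1000.
Round 3 (the plaintiff proposes): rejecting gives the defendant an expected 0.8 × 1000 = 800. The plaintiff offers 800 and keeps 1000 − 800 = 200.
Round 2 (the defendant proposes): rejecting gives the plaintiff an expected 0.8 × 200 = 160, so the defendant offers 160, keeping 840.
Round 1 (the plaintiff proposes): rejecting gives the defendant an expected 0.8 × 840 = 672. The plaintiff offers 672 and keeps 1000 − 672 = 328.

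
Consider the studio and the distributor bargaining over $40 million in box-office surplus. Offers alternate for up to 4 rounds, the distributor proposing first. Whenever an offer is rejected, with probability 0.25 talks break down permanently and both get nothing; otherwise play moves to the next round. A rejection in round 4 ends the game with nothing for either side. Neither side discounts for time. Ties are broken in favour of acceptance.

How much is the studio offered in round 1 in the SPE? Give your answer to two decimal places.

By backward induction:
Round 4 (the studio proposes): the distributor will accept anything ≥ 0, so the studio offers 0 and keeps 40.
Round 3 (the distributor proposes): rejecting gives the studio an expected 0.75 × 40 = 30. The distributor offers 30 and keeps 40 − 30 = 10.
Round 2 (the studio proposes): rejecting gives the distributor an expected 0.75 × 10 = 7.5. The studio offers 7.5 and keeps 40 − 7.5 = 32.5.
Round 1 (the distributor proposes): rejecting gives the studio an expected 0.75 × 32.5 = 24.375, so the distributor offers 24.375, keeping 15.625.

24.38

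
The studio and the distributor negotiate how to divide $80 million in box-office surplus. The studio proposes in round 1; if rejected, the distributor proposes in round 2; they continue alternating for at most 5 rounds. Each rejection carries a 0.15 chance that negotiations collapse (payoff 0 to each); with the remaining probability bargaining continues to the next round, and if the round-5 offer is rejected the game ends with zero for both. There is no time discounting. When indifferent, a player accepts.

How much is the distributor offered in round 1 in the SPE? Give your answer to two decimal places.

17.57

Round 5 (the studio proposes): the distributor will accept anything ≥ 0, so the studio offers 0 and keeps 80.
Round 4 (the distributor proposes): rejecting gives the studio an expected 0.85 × 80 = 68; the distributor offers that and keeps 12.
Round 3 (the studio proposes): rejecting gives the distributor an expected 0.85 × 12 = 10.2; the studio offers that and keeps 69.8.
Round 2 (the distributor proposes): rejecting gives the studio an expected 0.85 × 69.8 = 59.33; the distributor offers that and keeps 20.67.
Round 1 (the studio proposes): rejecting gives the distributor an expected 0.85 × 20.67 = 17.5695; the studio offers that and keeps 62.4305.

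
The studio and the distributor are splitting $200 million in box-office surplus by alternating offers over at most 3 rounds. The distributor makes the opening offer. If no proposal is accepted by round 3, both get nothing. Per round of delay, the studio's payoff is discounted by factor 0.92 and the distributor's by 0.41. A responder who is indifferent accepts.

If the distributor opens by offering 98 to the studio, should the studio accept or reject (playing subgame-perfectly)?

Round 3 (the distributor proposes): rejection yields 0 for the studio; the distributor offers 0 and keeps 200.
Round 2 (the studio proposes): the distributor can get 200 next round, worth 0.41 × 200 = 82 now, so the studio offers 82, keeping 118.
So by rejecting in round 1, the studio gets 118 next round, worth 0.92 × 118 = 108.56 now.
Offer 98 < 108.56, so the studio rejects.

Reject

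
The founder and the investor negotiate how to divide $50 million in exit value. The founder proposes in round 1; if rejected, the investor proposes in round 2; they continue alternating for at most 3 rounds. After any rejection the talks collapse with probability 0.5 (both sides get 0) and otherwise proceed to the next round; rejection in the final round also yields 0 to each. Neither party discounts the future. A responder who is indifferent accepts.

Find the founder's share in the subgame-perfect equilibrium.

37.5

By backward induction:
Round 3 (the founder proposes): the investor will accept anything ≥ 0, so the founder offers 0 and keeps 50.
Round 2 (the investor proposes): rejecting gives the founder an expected 0.5 × 50 = 25. The investor offers 25 and keeps 50 − 25 = 25.
Round 1 (the founder proposes): rejecting gives the investor an expected 0.5 × 25 = 12.5, so the founder offers 12.5, keeping 37.5.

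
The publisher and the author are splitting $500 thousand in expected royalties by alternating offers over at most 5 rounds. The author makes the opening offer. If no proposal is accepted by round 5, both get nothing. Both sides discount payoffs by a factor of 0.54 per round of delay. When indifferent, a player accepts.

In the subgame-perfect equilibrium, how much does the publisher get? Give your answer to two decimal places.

160.42

Work backward from the last round.
Round 5 (the author proposes): the publisher will accept anything ≥ 0, so the author offers 0 and keeps 500.
Round 4 (the publisher proposes): the author can get 500 next round, worth 0.54 × 500 = 270 now. The publisher offers 270 and keeps 500 − 270 = 230.
Round 3 (the author proposes): the publisher can get 230 next round, worth 0.54 × 230 = 124.2 now; the author offers that and keeps 375.8.
Round 2 (the publisher proposes): the author can get 375.8 next round, worth 0.54 × 375.8 = 202.932 now. The publisher offers 202.932 and keeps 500 − 202.932 = 297.068.
Round 1 (the author proposes): the publisher can get 297.068 next round, worth 0.54 × 297.068 = 160.41672 now; the author offers that and keeps 339.58328.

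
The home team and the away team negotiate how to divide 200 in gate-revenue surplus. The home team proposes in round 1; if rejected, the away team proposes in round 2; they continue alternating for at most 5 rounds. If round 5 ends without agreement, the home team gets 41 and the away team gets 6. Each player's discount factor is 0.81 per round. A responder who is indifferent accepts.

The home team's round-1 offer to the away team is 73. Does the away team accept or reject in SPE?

Accept

Work out the away team's continuation value if the offer is rejected.
Round 5 (the home team proposes): the away team gets 6 if talks fail, so the home team offers 6 and keeps 194.
Round 4 (the away team proposes): the home team can get 194 next round, worth 0.81 × 194 = 157.14 now; the away team offers that and keeps 42.86.
Round 3 (the home team proposes): the away team can get 42.86 next round, worth 0.81 × 42.86 = 34.7166 now; the home team offers that and keeps 165.2834.
Round 2 (the away team proposes): the home team can get 165.2834 next round, worth 0.81 × 165.2834 = 133.879554 now. The away team offers 133.879554 and keeps 200 − 133.879554 = 66.120446.
So by rejecting in round 1, the away team gets 66.120446 next round, worth 0.81 × 66.120446 = 53.55756126 now.
Offer 73 ≥ 53.55756126, so the away team accepts.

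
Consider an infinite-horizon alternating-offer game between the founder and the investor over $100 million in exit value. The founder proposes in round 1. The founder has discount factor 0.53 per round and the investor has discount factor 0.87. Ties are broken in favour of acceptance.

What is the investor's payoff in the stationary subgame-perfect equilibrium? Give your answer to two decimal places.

75.88

When the founder proposes, the investor accepts any offer worth at least 0.87 times what the investor would get by proposing next round; and vice versa.
This gives x = 100 − 0.87y and y = 100 − 0.53x, where x and y are each side's share when it proposes.
Hence (1 − 0.87·0.53)x = 100(1 − 0.87), i.e. 0.5389·x = 13.
x ≈ 24.1232; the investor's share is 100 − x ≈ 75.8768.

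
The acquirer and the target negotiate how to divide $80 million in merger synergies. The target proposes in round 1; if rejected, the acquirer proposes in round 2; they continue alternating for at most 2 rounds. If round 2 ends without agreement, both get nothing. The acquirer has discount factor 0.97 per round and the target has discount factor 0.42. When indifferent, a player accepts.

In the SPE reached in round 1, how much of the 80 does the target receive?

2.4

Round 2 (the acquirer proposes): the target will accept anything ≥ 0, so the acquirer offers 0 and keeps 80.
Round 1 (the target proposes): the acquirer can get 80 next round, worth 0.97 × 80 = 77.6 now. The target offers 77.6 and keeps 80 − 77.6 = 2.4.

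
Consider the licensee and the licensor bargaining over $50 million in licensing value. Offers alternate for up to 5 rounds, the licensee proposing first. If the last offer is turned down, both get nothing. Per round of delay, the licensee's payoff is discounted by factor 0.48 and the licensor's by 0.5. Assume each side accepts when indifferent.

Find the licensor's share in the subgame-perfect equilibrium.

16.12

Round 5 (the licensee proposes): the licensor will accept anything ≥ 0, so the licensee offers 0 and keeps 50.
Round 4 (the licensor proposes): the licensee can get 50 next round, worth 0.48 × 50 = 24 now, so the licensor offers 24, keeping 26.
Round 3 (the licensee proposes): the licensor can get 26 next round, worth 0.5 × 26 = 13 now. The licensee offers 13 and keeps 50 − 13 = 37.
Round 2 (the licensor proposes): the licensee can get 37 next round, worth 0.48 × 37 = 17.76 now; the licensor offers that and keeps 32.24.
Round 1 (the licensee proposes): the licensor can get 32.24 next round, worth 0.5 × 32.24 = 16.12 now, so the licensee offers 16.12, keeping 33.88.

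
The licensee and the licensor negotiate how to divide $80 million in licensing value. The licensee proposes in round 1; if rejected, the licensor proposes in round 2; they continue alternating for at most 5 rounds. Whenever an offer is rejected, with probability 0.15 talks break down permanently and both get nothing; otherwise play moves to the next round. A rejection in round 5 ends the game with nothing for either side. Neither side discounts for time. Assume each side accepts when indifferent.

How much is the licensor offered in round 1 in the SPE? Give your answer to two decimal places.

17.57

By backward induction:
Round 5 (the licensee proposes): the licensor will accept anything ≥ 0, so the licensee offers 0 and keeps 80.
Round 4 (the licensor proposes): rejecting gives the licensee an expected 0.85 × 80 = 68, so the licensor offers 68, keeping 12.
Round 3 (the licensee proposes): rejecting gives the licensor an expected 0.85 × 12 = 10.2; the licensee offers that and keeps 69.8.
Round 2 (the licensor proposes): rejecting gives the licensee an expected 0.85 × 69.8 = 59.33; the licensor offers that and keeps 20.67.
Round 1 (the licensee proposes): rejecting gives the licensor an expected 0.85 × 20.67 = 17.5695; the licensee offers that and keeps 62.4305.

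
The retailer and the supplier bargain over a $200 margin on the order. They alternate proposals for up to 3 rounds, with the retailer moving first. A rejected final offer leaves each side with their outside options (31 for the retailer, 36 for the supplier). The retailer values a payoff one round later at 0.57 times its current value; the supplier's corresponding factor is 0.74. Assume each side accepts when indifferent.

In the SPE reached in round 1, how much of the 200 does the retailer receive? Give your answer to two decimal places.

121.18

Work backward from the last round.
Round 3 (the retailer proposes): the supplier gets 36 if talks fail, so the retailer offers 36 and keeps 164.
Round 2 (the supplier proposes): the retailer can get 164 next round, worth 0.57 × 164 = 93.48 now, so the supplier offers 93.48, keeping 106.52.
Round 1 (the retailer proposes): the supplier can get 106.52 next round, worth 0.74 × 106.52 = 78.8248 now, so the retailer offers 78.8248, keeping 121.1752.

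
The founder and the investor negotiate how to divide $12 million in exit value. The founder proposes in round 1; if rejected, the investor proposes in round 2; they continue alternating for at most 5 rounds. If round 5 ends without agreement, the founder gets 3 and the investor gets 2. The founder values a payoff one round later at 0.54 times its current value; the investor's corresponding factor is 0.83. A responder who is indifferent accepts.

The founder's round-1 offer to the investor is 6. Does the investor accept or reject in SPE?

Reject

Round 5 (the founder proposes): the investor gets 2 if talks fail, so the founder offers 2 and keeps 10.
Round 4 (the investor proposes): the founder can get 10 next round, worth 0.54 × 10 = 5.4 now, so the investor offers 5.4, keeping 6.6.
Round 3 (the founder proposes): the investor can get 6.6 next round, worth 0.83 × 6.6 = 5.478 now. The founder offers 5.478 and keeps 12 − 5.478 = 6.522.
Round 2 (the investor proposes): the founder can get 6.522 next round, worth 0.54 × 6.522 = 3.52188 now, so the investor offers 3.52188, keeping 8.47812.
So by rejecting in round 1, the investor gets 8.47812 next round, worth 0.83 × 8.47812 = 7.0368396 now.
Offer 6 < 7.0368396, so the investor rejects.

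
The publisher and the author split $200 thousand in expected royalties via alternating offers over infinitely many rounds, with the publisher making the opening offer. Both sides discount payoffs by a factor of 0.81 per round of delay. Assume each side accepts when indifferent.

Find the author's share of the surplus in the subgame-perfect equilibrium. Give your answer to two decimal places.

89.50

Let x be the publisher's share when the publisher proposes and y be the author's share when the author proposes.
The author accepts iff offered ≥ 0.81·y, so x = 200 − 0.81y. Symmetrically y = 200 − 0.81x.
Substituting: x = 200 − 0.81(200 − 0.81x), giving x(1 − 0.81·0.81) = 200(1 − 0.81).
So x = 200 × 0.19 / 0.3439 ≈ 110.4972, and the author receives 200 − x ≈ 89.5028.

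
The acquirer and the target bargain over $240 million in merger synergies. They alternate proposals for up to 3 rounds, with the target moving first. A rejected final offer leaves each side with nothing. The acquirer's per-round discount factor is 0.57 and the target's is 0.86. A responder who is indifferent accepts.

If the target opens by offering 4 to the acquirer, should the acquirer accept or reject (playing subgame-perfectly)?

Reject

Round 3 (the target proposes): rejection yields 0 for the acquirer; the target offers 0 and keeps 240.
Round 2 (the acquirer proposes): the target can get 240 next round, worth 0.86 × 240 = 206.4 now; the acquirer offers that and keeps 33.6.
So by rejecting in round 1, the acquirer gets 33.6 next round, worth 0.57 × 33.6 = 19.152 now.
Offer 4 < 19.152, so the acquirer rejects.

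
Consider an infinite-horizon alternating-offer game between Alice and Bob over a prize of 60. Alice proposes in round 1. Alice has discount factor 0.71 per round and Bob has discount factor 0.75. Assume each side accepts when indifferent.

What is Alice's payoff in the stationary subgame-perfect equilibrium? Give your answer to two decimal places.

32.09

Let x be Alice's share when Alice proposes and y be Bob's share when Bob proposes.
Bob accepts iff offered ≥ 0.75·y, so x = 60 − 0.75y. Symmetrically y = 60 − 0.71x.
Substituting: x = 60 − 0.75(60 − 0.71x), giving x(1 − 0.71·0.75) = 60(1 − 0.75).
So x = 60 × 0.25 / 0.4675 ≈ 32.0856, and Bob receives 60 − x ≈ 27.9144.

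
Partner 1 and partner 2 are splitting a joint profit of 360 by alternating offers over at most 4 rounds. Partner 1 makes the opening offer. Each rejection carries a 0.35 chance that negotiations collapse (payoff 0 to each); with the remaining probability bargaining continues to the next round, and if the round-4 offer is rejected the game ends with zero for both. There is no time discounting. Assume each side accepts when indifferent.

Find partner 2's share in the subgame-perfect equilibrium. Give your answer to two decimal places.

By backward induction:
Round 4 (partner 2 proposes): rejection yields 0 for partner 1; partner 2 offers 0 and keeps 360.
Round 3 (partner 1 proposes): rejecting gives partner 2 an expected 0.65 × 360 = 234, so partner 1 offers 234, keeping 126.
Round 2 (partner 2 proposes): rejecting gives partner 1 an expected 0.65 × 126 = 81.9. Partner 2 offers 81.9 and keeps 360 − 81.9 = 278.1.
Round 1 (partner 1 proposes): rejecting gives partner 2 an expected 0.65 × 278.1 = 180.765; partner 1 offers that and keeps 179.235.

180.77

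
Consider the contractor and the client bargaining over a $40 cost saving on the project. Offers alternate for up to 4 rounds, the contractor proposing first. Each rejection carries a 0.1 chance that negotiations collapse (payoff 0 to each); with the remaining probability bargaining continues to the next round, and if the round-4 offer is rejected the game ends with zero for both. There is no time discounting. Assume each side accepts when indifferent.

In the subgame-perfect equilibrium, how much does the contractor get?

By backward induction:
Round 4 (the client proposes): rejection yields 0 for the contractor; the client offers 0 and keeps 40.
Round 3 (the contractor proposes): rejecting gives the client an expected 0.9 × 40 = 36. The contractor offers 36 and keeps 40 − 36 = 4.
Round 2 (the client proposes): rejecting gives the contractor an expected 0.9 × 4 = 3.6, so the client offers 3.6, keeping 36.4.
Round 1 (the contractor proposes): rejecting gives the client an expected 0.9 × 36.4 = 32.76. The contractor offers 32.76 and keeps 40 − 32.76 = 7.24.

7.24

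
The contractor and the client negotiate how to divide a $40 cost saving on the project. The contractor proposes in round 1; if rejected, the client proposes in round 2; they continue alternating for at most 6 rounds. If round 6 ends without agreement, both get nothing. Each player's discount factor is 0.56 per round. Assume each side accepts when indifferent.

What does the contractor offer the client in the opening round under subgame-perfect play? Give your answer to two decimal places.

15.15

By backward induction:
Round 6 (the client proposes): the contractor will accept anything ≥ 0, so the client offers 0 and keeps 40.
Round 5 (the contractor proposes): the client can get 40 next round, worth 0.56 × 40 = 22.4 now, so the contractor offers 22.4, keeping 17.6.
Round 4 (the client proposes): the contractor can get 17.6 next round, worth 0.56 × 17.6 = 9.856 now. The client offers 9.856 and keeps 40 − 9.856 = 30.144.
Round 3 (the contractor proposes): the client can get 30.144 next round, worth 0.56 × 30.144 = 16.88064 now. The contractor offers 16.88064 and keeps 40 − 16.88064 = 23.11936.
Round 2 (the client proposes): the contractor can get 23.11936 next round, worth 0.56 × 23.11936 = 12.9468416 now, so the client offers 12.9468416, keeping 27.0531584.
Round 1 (the contractor proposes): the client can get 27.0531584 next round, worth 0.56 × 27.0531584 = 15.149768704 now. The contractor offers 15.149768704 and keeps 40 − 15.149768704 = 24.850231296.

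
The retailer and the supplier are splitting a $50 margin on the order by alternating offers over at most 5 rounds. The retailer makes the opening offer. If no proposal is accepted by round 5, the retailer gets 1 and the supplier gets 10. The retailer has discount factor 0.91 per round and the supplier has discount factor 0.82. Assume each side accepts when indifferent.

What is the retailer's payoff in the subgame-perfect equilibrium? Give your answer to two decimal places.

37.99

Round 5 (the retailer proposes): the supplier gets 10 if talks fail, so the retailer offers 10 and keeps 40.
Round 4 (the supplier proposes): the retailer can get 40 next round, worth 0.91 × 40 = 36.4 now, so the supplier offers 36.4, keeping 13.6.
Round 3 (the retailer proposes): the supplier can get 13.6 next round, worth 0.82 × 13.6 = 11.152 now; the retailer offers that and keeps 38.848.
Round 2 (the supplier proposes): the retailer can get 38.848 next round, worth 0.91 × 38.848 = 35.35168 now; the supplier offers that and keeps 14.64832.
Round 1 (the retailer proposes): the supplier can get 14.64832 next round, worth 0.82 × 14.64832 = 12.0116224 now, so the retailer offers 12.0116224, keeping 37.9883776.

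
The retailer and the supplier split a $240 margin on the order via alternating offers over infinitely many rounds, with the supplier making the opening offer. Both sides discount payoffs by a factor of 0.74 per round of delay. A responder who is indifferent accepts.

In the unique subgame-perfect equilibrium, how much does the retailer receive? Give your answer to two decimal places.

102.07

In a stationary SPE each proposer offers the other exactly their discounted continuation value.
If the supplier keeps x when proposing and the retailer keeps y when proposing, then x = 240 − 0.74y and y = 240 − 0.74x.
Solving: x = 240(1 − 0.74) / (1 − 0.74·0.74) = 62.4 / 0.4524 ≈ 137.9310.
The retailer gets 240 − 137.9310 ≈ 102.0690.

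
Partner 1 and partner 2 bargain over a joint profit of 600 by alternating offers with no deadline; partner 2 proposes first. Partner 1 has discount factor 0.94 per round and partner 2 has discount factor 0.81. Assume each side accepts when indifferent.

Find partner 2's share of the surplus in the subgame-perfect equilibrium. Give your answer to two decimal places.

Let x be partner 2's share when partner 2 proposes and y be partner 1's share when partner 1 proposes.
Partner 1 accepts iff offered ≥ 0.94·y, so x = 600 − 0.94y. Symmetrically y = 600 − 0.81x.
Substituting: x = 600 − 0.94(600 − 0.81x), giving x(1 − 0.81·0.94) = 600(1 − 0.94).
So x = 600 × 0.06 / 0.2386 ≈ 150.8801, and partner 1 receives 600 − x ≈ 449.1199.

150.88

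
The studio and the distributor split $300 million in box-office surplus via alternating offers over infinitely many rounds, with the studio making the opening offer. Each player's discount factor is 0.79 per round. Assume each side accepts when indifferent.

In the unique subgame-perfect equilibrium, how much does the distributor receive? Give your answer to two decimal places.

When the studio proposes, the distributor accepts any offer worth at least 0.79 times what the distributor would get by proposing next round; and vice versa.
This gives x = 300 − 0.79y and y = 300 − 0.79x, where x and y are each side's share when it proposes.
Hence (1 − 0.79·0.79)x = 300(1 − 0.79), i.e. 0.3759·x = 63.
x ≈ 167.5978; the distributor's share is 300 − x ≈ 132.4022.

132.40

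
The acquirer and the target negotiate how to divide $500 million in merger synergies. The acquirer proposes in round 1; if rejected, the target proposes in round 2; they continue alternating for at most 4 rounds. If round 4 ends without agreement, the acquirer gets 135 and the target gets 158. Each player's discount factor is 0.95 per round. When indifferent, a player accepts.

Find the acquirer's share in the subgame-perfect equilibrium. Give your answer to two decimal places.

By backward induction:
Round 4 (the target proposes): the acquirer gets 135 if talks fail, so the target offers 135 and keeps 365.
Round 3 (the acquirer proposes): the target can get 365 next round, worth 0.95 × 365 = 346.75 now, so the acquirer offers 346.75, keeping 153.25.
Round 2 (the target proposes): the acquirer can get 153.25 next round, worth 0.95 × 153.25 = 145.5875 now; the target offers that and keeps 354.4125.
Round 1 (the acquirer proposes): the target can get 354.4125 next round, worth 0.95 × 354.4125 = 336.691875 now. The acquirer offers 336.691875 and keeps 500 − 336.691875 = 163.308125.

163.31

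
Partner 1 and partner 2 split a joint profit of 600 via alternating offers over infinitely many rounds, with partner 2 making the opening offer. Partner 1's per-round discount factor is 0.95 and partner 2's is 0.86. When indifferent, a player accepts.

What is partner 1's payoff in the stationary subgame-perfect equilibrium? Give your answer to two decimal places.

436.07

In a stationary SPE each proposer offers the other exactly their discounted continuation value.
If partner 2 keeps x when proposing and partner 1 keeps y when proposing, then x = 600 − 0.95y and y = 600 − 0.86x.
Solving: x = 600(1 − 0.95) / (1 − 0.86·0.95) = 30 / 0.183 ≈ 163.9344.
Partner 1 gets 600 − 163.9344 ≈ 436.0656.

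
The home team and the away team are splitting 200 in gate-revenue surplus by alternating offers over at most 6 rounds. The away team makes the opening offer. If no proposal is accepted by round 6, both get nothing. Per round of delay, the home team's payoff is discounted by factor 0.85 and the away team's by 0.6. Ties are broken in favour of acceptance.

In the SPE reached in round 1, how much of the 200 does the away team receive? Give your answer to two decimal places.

Work backward from the last round.
Round 6 (the home team proposes): rejection yields 0 for the away team; the home team offers 0 and keeps 200.
Round 5 (the away team proposes): the home team can get 200 next round, worth 0.85 × 200 = 170 now; the away team offers that and keeps 30.
Round 4 (the home team proposes): the away team can get 30 next round, worth 0.6 × 30 = 18 now. The home team offers 18 and keeps 200 − 18 = 182.
Round 3 (the away team proposes): the home team can get 182 next round, worth 0.85 × 182 = 154.7 now. The away team offers 154.7 and keeps 200 − 154.7 = 45.3.
Round 2 (the home team proposes): the away team can get 45.3 next round, worth 0.6 × 45.3 = 27.18 now; the home team offers that and keeps 172.82.
Round 1 (the away team proposes): the home team can get 172.82 next round, worth 0.85 × 172.82 = 146.897 now, so the away team offers 146.897, keeping 53.103.

53.10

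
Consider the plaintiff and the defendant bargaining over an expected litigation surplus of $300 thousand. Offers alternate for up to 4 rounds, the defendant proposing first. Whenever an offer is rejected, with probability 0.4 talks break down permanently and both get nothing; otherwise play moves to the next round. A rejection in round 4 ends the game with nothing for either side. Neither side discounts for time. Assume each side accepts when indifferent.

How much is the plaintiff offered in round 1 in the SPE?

136.8

Round 4 (the plaintiff proposes): rejection yields 0 for the defendant; the plaintiff offers 0 and keeps 300.
Round 3 (the defendant proposes): rejecting gives the plaintiff an expected 0.6 × 300 = 180; the defendant offers that and keeps 120.
Round 2 (the plaintiff proposes): rejecting gives the defendant an expected 0.6 × 120 = 72. The plaintiff offers 72 and keeps 300 − 72 = 228.
Round 1 (the defendant proposes): rejecting gives the plaintiff an expected 0.6 × 228 = 136.8; the defendant offers that and keeps 163.2.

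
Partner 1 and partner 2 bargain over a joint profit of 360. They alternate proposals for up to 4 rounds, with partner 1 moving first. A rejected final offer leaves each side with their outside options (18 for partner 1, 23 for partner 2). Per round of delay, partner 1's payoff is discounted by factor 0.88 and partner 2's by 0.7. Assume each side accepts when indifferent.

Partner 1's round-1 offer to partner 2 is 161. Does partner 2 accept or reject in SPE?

Round 4 (partner 2 proposes): partner 1 gets 18 if talks fail, so partner 2 offers 18 and keeps 342.
Round 3 (partner 1 proposes): partner 2 can get 342 next round, worth 0.7 × 342 = 239.4 now. Partner 1 offers 239.4 and keeps 360 − 239.4 = 120.6.
Round 2 (partner 2 proposes): partner 1 can get 120.6 next round, worth 0.88 × 120.6 = 106.128 now. Partner 2 offers 106.128 and keeps 360 − 106.128 = 253.872.
So by rejecting in round 1, partner 2 gets 253.872 next round, worth 0.7 × 253.872 = 177.7104 now.
Offer 161 < 177.7104, so partner 2 rejects.

Reject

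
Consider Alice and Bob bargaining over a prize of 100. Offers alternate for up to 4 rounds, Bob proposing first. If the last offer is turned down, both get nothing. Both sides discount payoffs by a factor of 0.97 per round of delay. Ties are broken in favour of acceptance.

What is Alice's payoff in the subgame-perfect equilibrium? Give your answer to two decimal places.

94.18

Solve by backward induction from round 4.
Round 4 (Alice proposes): Bob will accept anything ≥ 0, so Alice offers 0 and keeps 100.
Round 3 (Bob proposes): Alice can get 100 next round, worth 0.97 × 100 = 97 now; Bob offers that and keeps 3.
Round 2 (Alice proposes): Bob can get 3 next round, worth 0.97 × 3 = 2.91 now; Alice offers that and keeps 97.09.
Round 1 (Bob proposes): Alice can get 97.09 next round, worth 0.97 × 97.09 = 94.1773 now, so Bob offers 94.1773, keeping 5.8227.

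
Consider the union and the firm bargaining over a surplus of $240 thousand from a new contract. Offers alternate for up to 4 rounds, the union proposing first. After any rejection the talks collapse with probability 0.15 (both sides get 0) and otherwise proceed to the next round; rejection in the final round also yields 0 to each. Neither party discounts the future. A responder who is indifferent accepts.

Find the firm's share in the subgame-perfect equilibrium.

Round 4 (the firm proposes): rejection yields 0 for the union; the firm offers 0 and keeps 240.
Round 3 (the union proposes): rejecting gives the firm an expected 0.85 × 240 = 204. The union offers 204 and keeps 240 − 204 = 36.
Round 2 (the firm proposes): rejecting gives the union an expected 0.85 × 36 = 30.6; the firm offers that and keeps 209.4.
Round 1 (the union proposes): rejecting gives the firm an expected 0.85 × 209.4 = 177.99; the union offers that and keeps 62.01.

177.99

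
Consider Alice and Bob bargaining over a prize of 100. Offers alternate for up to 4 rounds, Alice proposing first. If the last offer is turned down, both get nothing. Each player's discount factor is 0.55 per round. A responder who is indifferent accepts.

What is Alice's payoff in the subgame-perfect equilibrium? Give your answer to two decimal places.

Round 4 (Bob proposes): Alice will accept anything ≥ 0, so Bob offers 0 and keeps 100.
Round 3 (Alice proposes): Bob can get 100 next round, worth 0.55 × 100 = 55 now; Alice offers that and keeps 45.
Round 2 (Bob proposes): Alice can get 45 next round, worth 0.55 × 45 = 24.75 now. Bob offers 24.75 and keeps 100 − 24.75 = 75.25.
Round 1 (Alice proposes): Bob can get 75.25 next round, worth 0.55 × 75.25 = 41.3875 now; Alice offers that and keeps 58.6125.

58.61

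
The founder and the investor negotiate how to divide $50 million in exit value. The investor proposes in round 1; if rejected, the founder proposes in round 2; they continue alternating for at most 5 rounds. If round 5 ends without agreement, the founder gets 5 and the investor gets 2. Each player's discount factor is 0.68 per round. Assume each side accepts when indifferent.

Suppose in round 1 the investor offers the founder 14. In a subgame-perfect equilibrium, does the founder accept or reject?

Reject

Round 5 (the investor proposes): the founder gets 5 if talks fail, so the investor offers 5 and keeps 45.
Round 4 (the founder proposes): the investor can get 45 next round, worth 0.68 × 45 = 30.6 now; the founder offers that and keeps 19.4.
Round 3 (the investor proposes): the founder can get 19.4 next round, worth 0.68 × 19.4 = 13.192 now. The investor offers 13.192 and keeps 50 − 13.192 = 36.808.
Round 2 (the founder proposes): the investor can get 36.808 next round, worth 0.68 × 36.808 = 25.02944 now. The founder offers 25.02944 and keeps 50 − 25.02944 = 24.97056.
So by rejecting in round 1, the founder gets 24.97056 next round, worth 0.68 × 24.97056 = 16.9799808 now.
Offer 14 < 16.9799808, so the founder rejects.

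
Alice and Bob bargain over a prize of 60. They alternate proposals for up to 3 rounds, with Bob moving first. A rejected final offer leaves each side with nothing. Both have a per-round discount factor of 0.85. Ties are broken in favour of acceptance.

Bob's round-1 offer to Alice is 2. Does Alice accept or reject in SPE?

Reject

Round 3 (Bob proposes): Alice will accept anything ≥ 0, so Bob offers 0 and keeps 60.
Round 2 (Alice proposes): Bob can get 60 next round, worth 0.85 × 60 = 51 now; Alice offers that and keeps 9.
So by rejecting in round 1, Alice gets 9 next round, worth 0.85 × 9 = 7.65 now.
Offer 2 < 7.65, so Alice rejects.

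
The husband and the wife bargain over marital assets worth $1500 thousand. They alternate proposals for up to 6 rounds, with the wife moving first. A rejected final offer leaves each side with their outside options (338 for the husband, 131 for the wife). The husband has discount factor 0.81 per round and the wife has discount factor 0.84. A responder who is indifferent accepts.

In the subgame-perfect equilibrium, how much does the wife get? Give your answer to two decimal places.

Solve by backward induction from round 6.
Round 6 (the husband proposes): the wife gets 131 if talks fail, so the husband offers 131 and keeps 1369.
Round 5 (the wife proposes): the husband can get 1369 next round, worth 0.81 × 1369 = 1108.89 now; the wife offers that and keeps 391.11.
Round 4 (the husband proposes): the wife can get 391.11 next round, worth 0.84 × 391.11 = 328.5324 now, so the husband offers 328.5324, keeping 1171.4676.
Round 3 (the wife proposes): the husband can get 1171.4676 next round, worth 0.81 × 1171.4676 = 948.888756 now, so the wife offers 948.888756, keeping 551.111244.
Round 2 (the husband proposes): the wife can get 551.111244 next round, worth 0.84 × 551.111244 = 462.93344496 now; the husband offers that and keeps 1037.06655504.
Round 1 (the wife proposes): the husband can get 1037.06655504 next round, worth 0.81 × 1037.06655504 = 840.0239095824 now, so the wife offers 840.0239095824, keeping 659.9760904176.

659.98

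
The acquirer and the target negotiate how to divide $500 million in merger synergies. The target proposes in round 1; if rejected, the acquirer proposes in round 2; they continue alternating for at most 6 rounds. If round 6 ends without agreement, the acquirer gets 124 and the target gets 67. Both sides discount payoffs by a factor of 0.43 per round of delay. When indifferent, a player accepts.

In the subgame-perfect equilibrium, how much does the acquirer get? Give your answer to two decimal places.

Round 6 (the acquirer proposes): the target gets 67 if talks fail, so the acquirer offers 67 and keeps 433.
Round 5 (the target proposes): the acquirer can get 433 next round, worth 0.43 × 433 = 186.19 now; the target offers that and keeps 313.81.
Round 4 (the acquirer proposes): the target can get 313.81 next round, worth 0.43 × 313.81 = 134.9383 now; the acquirer offers that and keeps 365.0617.
Round 3 (the target proposes): the acquirer can get 365.0617 next round, worth 0.43 × 365.0617 = 156.976531 now; the target offers that and keeps 343.023469.
Round 2 (the acquirer proposes): the target can get 343.023469 next round, worth 0.43 × 343.023469 = 147.50009167 now; the acquirer offers that and keeps 352.49990833.
Round 1 (the target proposes): the acquirer can get 352.49990833 next round, worth 0.43 × 352.49990833 = 151.5749605819 now; the target offers that and keeps 348.4250394181.

151.57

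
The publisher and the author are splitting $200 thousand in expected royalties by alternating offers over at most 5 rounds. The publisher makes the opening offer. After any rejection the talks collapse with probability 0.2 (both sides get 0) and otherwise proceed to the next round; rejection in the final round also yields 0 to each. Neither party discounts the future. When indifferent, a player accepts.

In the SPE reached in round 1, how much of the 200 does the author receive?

52.48

Round 5 (the publisher proposes): rejection yields 0 for the author; the publisher offers 0 and keeps 200.
Round 4 (the author proposes): rejecting gives the publisher an expected 0.8 × 200 = 160, so the author offers 160, keeping 40.
Round 3 (the publisher proposes): rejecting gives the author an expected 0.8 × 40 = 32; the publisher offers that and keeps 168.
Round 2 (the author proposes): rejecting gives the publisher an expected 0.8 × 168 = 134.4. The author offers 134.4 and keeps 200 − 134.4 = 65.6.
Round 1 (the publisher proposes): rejecting gives the author an expected 0.8 × 65.6 = 52.48. The publisher offers 52.48 and keeps 200 − 52.48 = 147.52.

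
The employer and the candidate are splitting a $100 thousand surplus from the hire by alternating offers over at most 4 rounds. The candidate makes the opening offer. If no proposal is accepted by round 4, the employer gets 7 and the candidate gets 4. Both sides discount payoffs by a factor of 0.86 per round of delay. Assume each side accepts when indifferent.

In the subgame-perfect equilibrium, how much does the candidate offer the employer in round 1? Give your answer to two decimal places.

73.10

Work backward from the last round.
Round 4 (the employer proposes): the candidate gets 4 if talks fail, so the employer offers 4 and keeps 96.
Round 3 (the candidate proposes): the employer can get 96 next round, worth 0.86 × 96 = 82.56 now, so the candidate offers 82.56, keeping 17.44.
Round 2 (the employer proposes): the candidate can get 17.44 next round, worth 0.86 × 17.44 = 14.9984 now. The employer offers 14.9984 and keeps 100 − 14.9984 = 85.0016.
Round 1 (the candidate proposes): the employer can get 85.0016 next round, worth 0.86 × 85.0016 = 73.101376 now; the candidate offers that and keeps 26.898624.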